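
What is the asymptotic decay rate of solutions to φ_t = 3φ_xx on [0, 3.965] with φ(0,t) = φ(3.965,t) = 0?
Eigenvalues: λₙ = 3n²π²/3.965².
First three modes:
  n=1: λ₁ = 3π²/3.965² ≈ 1.883
  n=2: λ₂ = 12π²/3.965² ≈ 7.533 (4× faster decay)
  n=3: λ₃ = 27π²/3.965² ≈ 16.95 (9× faster decay)
As t → ∞, higher modes decay exponentially faster. The n=1 mode dominates: φ ~ c₁ sin(πx/3.965) e^{-λ₁t}.
Decay rate: λ₁ = 3π²/3.965² ≈ 1.883.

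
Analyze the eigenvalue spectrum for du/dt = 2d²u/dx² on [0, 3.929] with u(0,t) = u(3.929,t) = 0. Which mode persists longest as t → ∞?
Eigenvalues: λₙ = 2n²π²/3.929².
First three modes:
  n=1: λ₁ = 2π²/3.929² ≈ 1.279
  n=2: λ₂ = 8π²/3.929² ≈ 5.115 (4× faster decay)
  n=3: λ₃ = 18π²/3.929² ≈ 11.508 (9× faster decay)
As t → ∞, higher modes decay exponentially faster. The n=1 mode dominates: u ~ c₁ sin(πx/3.929) e^{-λ₁t}.
Decay rate: λ₁ = 2π²/3.929² ≈ 1.279.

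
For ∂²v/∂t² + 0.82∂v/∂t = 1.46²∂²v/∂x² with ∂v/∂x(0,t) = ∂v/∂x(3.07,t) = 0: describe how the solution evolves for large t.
v → constant (steady state). Damping (γ=0.82) dissipates the nonconstant modes; with Neumann BCs the spatial average obeys M''+γM'=0 and tends to a finite limit.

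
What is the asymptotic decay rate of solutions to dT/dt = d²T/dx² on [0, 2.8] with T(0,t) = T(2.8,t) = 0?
Eigenvalues: λₙ = n²π²/2.8².
First three modes:
  n=1: λ₁ = π²/2.8² ≈ 1.259
  n=2: λ₂ = 4π²/2.8² ≈ 5.036 (4× faster decay)
  n=3: λ₃ = 9π²/2.8² ≈ 11.33 (9× faster decay)
As t → ∞, higher modes decay exponentially faster. The n=1 mode dominates: T ~ c₁ sin(πx/2.8) e^{-λ₁t}.
Decay rate: λ₁ = π²/2.8² ≈ 1.259.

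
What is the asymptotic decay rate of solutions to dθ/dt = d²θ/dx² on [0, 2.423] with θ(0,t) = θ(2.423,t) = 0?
Eigenvalues: λₙ = n²π²/2.423².
First three modes:
  n=1: λ₁ = π²/2.423² ≈ 1.681
  n=2: λ₂ = 4π²/2.423² ≈ 6.724 (4× faster decay)
  n=3: λ₃ = 9π²/2.423² ≈ 15.13 (9× faster decay)
As t → ∞, higher modes decay exponentially faster. The n=1 mode dominates: θ ~ c₁ sin(πx/2.423) e^{-λ₁t}.
Decay rate: λ₁ = π²/2.423² ≈ 1.681.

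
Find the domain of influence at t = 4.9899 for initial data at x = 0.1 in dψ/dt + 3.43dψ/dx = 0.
At x = 17.215357. The characteristic carries data from (0.1, 0) to (17.215357, 4.9899).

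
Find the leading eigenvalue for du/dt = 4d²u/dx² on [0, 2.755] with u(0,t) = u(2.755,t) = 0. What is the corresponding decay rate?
Eigenvalues: λₙ = 4n²π²/2.755².
First three modes:
  n=1: λ₁ = 4π²/2.755² ≈ 5.201
  n=2: λ₂ = 16π²/2.755² ≈ 20.805 (4× faster decay)
  n=3: λ₃ = 36π²/2.755² ≈ 46.812 (9× faster decay)
As t → ∞, higher modes decay exponentially faster. The n=1 mode dominates: u ~ c₁ sin(πx/2.755) e^{-λ₁t}.
Decay rate: λ₁ = 4π²/2.755² ≈ 5.201.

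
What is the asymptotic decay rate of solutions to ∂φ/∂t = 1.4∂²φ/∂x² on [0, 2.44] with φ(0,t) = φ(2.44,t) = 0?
Eigenvalues: λₙ = 1.4n²π²/2.44².
First three modes:
  n=1: λ₁ = 1.4π²/2.44² ≈ 2.321
  n=2: λ₂ = 5.6π²/2.44² ≈ 9.283 (4× faster decay)
  n=3: λ₃ = 12.6π²/2.44² ≈ 20.888 (9× faster decay)
As t → ∞, higher modes decay exponentially faster. The n=1 mode dominates: φ ~ c₁ sin(πx/2.44) e^{-λ₁t}.
Decay rate: λ₁ = 1.4π²/2.44² ≈ 2.321.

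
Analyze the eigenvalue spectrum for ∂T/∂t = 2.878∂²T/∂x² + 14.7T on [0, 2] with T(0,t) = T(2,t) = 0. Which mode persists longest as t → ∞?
Eigenvalues: λₙ = 2.878n²π²/2² - 14.7.
First three modes:
  n=1: λ₁ = 2.878π²/2² - 14.7 ≈ -7.599
  n=2: λ₂ = 11.512π²/2² - 14.7 ≈ 13.705
  n=3: λ₃ = 25.902π²/2² - 14.7 ≈ 49.211
Since 2.878π²/2² ≈ 7.101 < 14.7, λ₁ < 0.
The n=1 mode grows fastest (−λₙ is largest for n=1) → dominates.
Asymptotic: T ~ c₁ sin(πx/2) e^{7.599t} (exponential growth at rate −λ₁ ≈ 7.599).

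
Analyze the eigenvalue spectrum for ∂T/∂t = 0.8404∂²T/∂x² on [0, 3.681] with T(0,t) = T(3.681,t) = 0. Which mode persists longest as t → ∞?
Eigenvalues: λₙ = 0.8404n²π²/3.681².
First three modes:
  n=1: λ₁ = 0.8404π²/3.681² ≈ 0.612
  n=2: λ₂ = 3.3616π²/3.681² ≈ 2.449 (4× faster decay)
  n=3: λ₃ = 7.5636π²/3.681² ≈ 5.509 (9× faster decay)
As t → ∞, higher modes decay exponentially faster. The n=1 mode dominates: T ~ c₁ sin(πx/3.681) e^{-λ₁t}.
Decay rate: λ₁ = 0.8404π²/3.681² ≈ 0.612.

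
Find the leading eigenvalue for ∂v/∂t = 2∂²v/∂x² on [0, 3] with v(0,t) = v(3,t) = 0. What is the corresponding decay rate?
Eigenvalues: λₙ = 2n²π²/3².
First three modes:
  n=1: λ₁ = 2π²/3² ≈ 2.193
  n=2: λ₂ = 8π²/3² ≈ 8.773 (4× faster decay)
  n=3: λ₃ = 18π²/3² ≈ 19.739 (9× faster decay)
As t → ∞, higher modes decay exponentially faster. The n=1 mode dominates: v ~ c₁ sin(πx/3) e^{-λ₁t}.
Decay rate: λ₁ = 2π²/3² ≈ 2.193.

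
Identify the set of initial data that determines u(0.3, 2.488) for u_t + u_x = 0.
A single point: x = -2.188. The characteristic through (0.3, 2.488) is x - 1t = const, so x = 0.3 - 1·2.488 = -2.188.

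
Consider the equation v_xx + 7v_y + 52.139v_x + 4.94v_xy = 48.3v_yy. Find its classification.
Rewriting in standard form: v_xx + 4.94v_xy - 48.3v_yy + 52.139v_x + 7v_y = 0. Hyperbolic. (A = 1, B = 4.94, C = -48.3 gives B² - 4AC = 217.6036.)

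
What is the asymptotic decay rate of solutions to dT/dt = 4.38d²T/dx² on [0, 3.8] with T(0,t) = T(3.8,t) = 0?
Eigenvalues: λₙ = 4.38n²π²/3.8².
First three modes:
  n=1: λ₁ = 4.38π²/3.8² ≈ 2.994
  n=2: λ₂ = 17.52π²/3.8² ≈ 11.975 (4× faster decay)
  n=3: λ₃ = 39.42π²/3.8² ≈ 26.943 (9× faster decay)
As t → ∞, higher modes decay exponentially faster. The n=1 mode dominates: T ~ c₁ sin(πx/3.8) e^{-λ₁t}.
Decay rate: λ₁ = 4.38π²/3.8² ≈ 2.994.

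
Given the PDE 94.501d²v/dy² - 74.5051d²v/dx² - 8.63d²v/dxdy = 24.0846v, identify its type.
Rewriting in standard form: -74.5051d²v/dx² - 8.63d²v/dxdy + 94.501d²v/dy² - 24.0846v = 0. The second-order coefficients are A = -74.5051, B = -8.63, C = 94.501. Since B² - 4AC = 28237.7027204 > 0, this is a hyperbolic PDE.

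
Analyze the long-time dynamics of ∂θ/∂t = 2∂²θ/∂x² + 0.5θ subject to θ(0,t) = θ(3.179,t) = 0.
Long-time behavior: θ → 0. Diffusion dominates reaction (r=0.5 < κπ²/L²≈1.95); solution decays.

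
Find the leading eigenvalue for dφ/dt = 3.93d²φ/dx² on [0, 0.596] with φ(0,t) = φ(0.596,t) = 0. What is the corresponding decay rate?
Eigenvalues: λₙ = 3.93n²π²/0.596².
First three modes:
  n=1: λ₁ = 3.93π²/0.596² ≈ 109.194
  n=2: λ₂ = 15.72π²/0.596² ≈ 436.777 (4× faster decay)
  n=3: λ₃ = 35.37π²/0.596² ≈ 982.748 (9× faster decay)
As t → ∞, higher modes decay exponentially faster. The n=1 mode dominates: φ ~ c₁ sin(πx/0.596) e^{-λ₁t}.
Decay rate: λ₁ = 3.93π²/0.596² ≈ 109.194.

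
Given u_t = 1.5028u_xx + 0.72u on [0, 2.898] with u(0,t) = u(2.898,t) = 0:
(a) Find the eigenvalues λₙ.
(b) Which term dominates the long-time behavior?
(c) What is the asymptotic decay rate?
Eigenvalues: λₙ = 1.5028n²π²/2.898² - 0.72.
First three modes:
  n=1: λ₁ = 1.5028π²/2.898² - 0.72 ≈ 1.046
  n=2: λ₂ = 6.0112π²/2.898² - 0.72 ≈ 6.344
  n=3: λ₃ = 13.5252π²/2.898² - 0.72 ≈ 15.174
Since 1.5028π²/2.898² ≈ 1.766 > 0.72, all λₙ > 0.
The n=1 mode decays slowest → dominates as t → ∞.
Asymptotic: u ~ c₁ sin(πx/2.898) e^{-λ₁t} with decay rate λ₁ ≈ 1.046.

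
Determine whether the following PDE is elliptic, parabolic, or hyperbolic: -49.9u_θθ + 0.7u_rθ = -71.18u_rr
Rewriting in standard form: 71.18u_rr + 0.7u_rθ - 49.9u_θθ = 0. Coefficients: A = 71.18, B = 0.7, C = -49.9. B² - 4AC = 14208.018, which is positive, so the equation is hyperbolic.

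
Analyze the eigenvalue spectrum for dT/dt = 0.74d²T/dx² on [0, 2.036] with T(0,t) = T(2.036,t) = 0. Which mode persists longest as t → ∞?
Eigenvalues: λₙ = 0.74n²π²/2.036².
First three modes:
  n=1: λ₁ = 0.74π²/2.036² ≈ 1.762
  n=2: λ₂ = 2.96π²/2.036² ≈ 7.048 (4× faster decay)
  n=3: λ₃ = 6.66π²/2.036² ≈ 15.857 (9× faster decay)
As t → ∞, higher modes decay exponentially faster. The n=1 mode dominates: T ~ c₁ sin(πx/2.036) e^{-λ₁t}.
Decay rate: λ₁ = 0.74π²/2.036² ≈ 1.762.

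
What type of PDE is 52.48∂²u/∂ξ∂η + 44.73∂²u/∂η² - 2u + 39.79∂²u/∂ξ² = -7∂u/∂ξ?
Rewriting in standard form: 39.79∂²u/∂ξ² + 52.48∂²u/∂ξ∂η + 44.73∂²u/∂η² + 7∂u/∂ξ - 2u = 0. With A = 39.79, B = 52.48, C = 44.73, the discriminant is -4365.0764. This is an elliptic PDE.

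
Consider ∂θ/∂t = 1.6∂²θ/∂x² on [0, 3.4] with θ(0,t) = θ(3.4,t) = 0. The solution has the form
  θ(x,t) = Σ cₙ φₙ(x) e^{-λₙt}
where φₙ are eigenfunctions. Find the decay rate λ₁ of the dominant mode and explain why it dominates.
Eigenvalues: λₙ = 1.6n²π²/3.4².
First three modes:
  n=1: λ₁ = 1.6π²/3.4² ≈ 1.366
  n=2: λ₂ = 6.4π²/3.4² ≈ 5.464 (4× faster decay)
  n=3: λ₃ = 14.4π²/3.4² ≈ 12.294 (9× faster decay)
As t → ∞, higher modes decay exponentially faster. The n=1 mode dominates: θ ~ c₁ sin(πx/3.4) e^{-λ₁t}.
Decay rate: λ₁ = 1.6π²/3.4² ≈ 1.366.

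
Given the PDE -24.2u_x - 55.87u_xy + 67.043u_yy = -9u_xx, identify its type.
Rewriting in standard form: 9u_xx - 55.87u_xy + 67.043u_yy - 24.2u_x = 0. The second-order coefficients are A = 9, B = -55.87, C = 67.043. Since B² - 4AC = 707.9089 > 0, this is a hyperbolic PDE.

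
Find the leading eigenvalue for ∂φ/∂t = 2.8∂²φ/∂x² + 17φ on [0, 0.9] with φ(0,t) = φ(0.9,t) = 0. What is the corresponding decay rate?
Eigenvalues: λₙ = 2.8n²π²/0.9² - 17.
First three modes:
  n=1: λ₁ = 2.8π²/0.9² - 17 ≈ 17.117
  n=2: λ₂ = 11.2π²/0.9² - 17 ≈ 119.469
  n=3: λ₃ = 25.2π²/0.9² - 17 ≈ 290.054
Since 2.8π²/0.9² ≈ 34.117 > 17, all λₙ > 0.
The n=1 mode decays slowest → dominates as t → ∞.
Asymptotic: φ ~ c₁ sin(πx/0.9) e^{-λ₁t} with decay rate λ₁ ≈ 17.117.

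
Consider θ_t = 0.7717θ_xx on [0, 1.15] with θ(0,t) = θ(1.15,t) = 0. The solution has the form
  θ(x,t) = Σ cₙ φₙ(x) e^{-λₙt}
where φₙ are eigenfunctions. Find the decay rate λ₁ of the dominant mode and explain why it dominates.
Eigenvalues: λₙ = 0.7717n²π²/1.15².
First three modes:
  n=1: λ₁ = 0.7717π²/1.15² ≈ 5.759
  n=2: λ₂ = 3.0868π²/1.15² ≈ 23.036 (4× faster decay)
  n=3: λ₃ = 6.9453π²/1.15² ≈ 51.832 (9× faster decay)
As t → ∞, higher modes decay exponentially faster. The n=1 mode dominates: θ ~ c₁ sin(πx/1.15) e^{-λ₁t}.
Decay rate: λ₁ = 0.7717π²/1.15² ≈ 5.759.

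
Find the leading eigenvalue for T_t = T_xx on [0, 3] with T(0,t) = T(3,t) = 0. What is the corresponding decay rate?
Eigenvalues: λₙ = n²π²/3².
First three modes:
  n=1: λ₁ = π²/3² ≈ 1.097
  n=2: λ₂ = 4π²/3² ≈ 4.386 (4× faster decay)
  n=3: λ₃ = 9π²/3² ≈ 9.87 (9× faster decay)
As t → ∞, higher modes decay exponentially faster. The n=1 mode dominates: T ~ c₁ sin(πx/3) e^{-λ₁t}.
Decay rate: λ₁ = π²/3² ≈ 1.097.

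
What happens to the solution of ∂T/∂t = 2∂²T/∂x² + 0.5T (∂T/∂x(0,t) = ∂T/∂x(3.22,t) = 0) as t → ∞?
T grows unboundedly. With Neumann BCs the constant mode has diffusion eigenvalue 0, so any r > 0 makes it grow like e^(0.5t); solution grows exponentially.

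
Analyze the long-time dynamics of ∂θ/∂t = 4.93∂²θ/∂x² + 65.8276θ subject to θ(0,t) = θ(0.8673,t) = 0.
Long-time behavior: θ grows unboundedly. Reaction dominates diffusion (r=65.8276 > κπ²/L²≈64.69); solution grows exponentially.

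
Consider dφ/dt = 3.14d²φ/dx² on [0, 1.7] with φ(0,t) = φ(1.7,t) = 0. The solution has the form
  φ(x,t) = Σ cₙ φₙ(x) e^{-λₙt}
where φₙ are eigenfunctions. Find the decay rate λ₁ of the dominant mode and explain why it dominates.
Eigenvalues: λₙ = 3.14n²π²/1.7².
First three modes:
  n=1: λ₁ = 3.14π²/1.7² ≈ 10.723
  n=2: λ₂ = 12.56π²/1.7² ≈ 42.894 (4× faster decay)
  n=3: λ₃ = 28.26π²/1.7² ≈ 96.51 (9× faster decay)
As t → ∞, higher modes decay exponentially faster. The n=1 mode dominates: φ ~ c₁ sin(πx/1.7) e^{-λ₁t}.
Decay rate: λ₁ = 3.14π²/1.7² ≈ 10.723.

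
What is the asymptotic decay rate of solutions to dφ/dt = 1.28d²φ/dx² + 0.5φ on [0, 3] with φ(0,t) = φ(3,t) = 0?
Eigenvalues: λₙ = 1.28n²π²/3² - 0.5.
First three modes:
  n=1: λ₁ = 1.28π²/3² - 0.5 ≈ 0.904
  n=2: λ₂ = 5.12π²/3² - 0.5 ≈ 5.115
  n=3: λ₃ = 11.52π²/3² - 0.5 ≈ 12.133
Since 1.28π²/3² ≈ 1.404 > 0.5, all λₙ > 0.
The n=1 mode decays slowest → dominates as t → ∞.
Asymptotic: φ ~ c₁ sin(πx/3) e^{-λ₁t} with decay rate λ₁ ≈ 0.904.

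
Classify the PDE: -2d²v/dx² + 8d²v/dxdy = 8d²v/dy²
Rewriting in standard form: -2d²v/dx² + 8d²v/dxdy - 8d²v/dy² = 0. A = -2, B = 8, C = -8. Discriminant B² - 4AC = 0. Since 0 = 0, parabolic.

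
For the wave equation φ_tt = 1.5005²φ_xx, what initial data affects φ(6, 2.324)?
Domain of dependence: [2.512838, 9.487162]. Signals travel at speed 1.5005, so data within |x - 6| ≤ 1.5005·2.324 = 3.487162 can reach the point.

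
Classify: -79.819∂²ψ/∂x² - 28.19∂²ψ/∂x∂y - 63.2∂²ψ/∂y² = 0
Elliptic (discriminant = -19383.5671).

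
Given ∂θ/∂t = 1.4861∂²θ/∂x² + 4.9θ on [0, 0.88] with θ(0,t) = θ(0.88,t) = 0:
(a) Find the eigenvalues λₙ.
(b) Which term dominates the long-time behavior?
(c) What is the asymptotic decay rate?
Eigenvalues: λₙ = 1.4861n²π²/0.88² - 4.9.
First three modes:
  n=1: λ₁ = 1.4861π²/0.88² - 4.9 ≈ 14.04
  n=2: λ₂ = 5.9444π²/0.88² - 4.9 ≈ 70.86
  n=3: λ₃ = 13.3749π²/0.88² - 4.9 ≈ 165.561
Since 1.4861π²/0.88² ≈ 18.94 > 4.9, all λₙ > 0.
The n=1 mode decays slowest → dominates as t → ∞.
Asymptotic: θ ~ c₁ sin(πx/0.88) e^{-λ₁t} with decay rate λ₁ ≈ 14.04.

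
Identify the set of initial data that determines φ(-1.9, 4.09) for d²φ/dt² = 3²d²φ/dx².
Domain of dependence: [-14.17, 10.37]. Signals travel at speed 3, so data within |x - -1.9| ≤ 3·4.09 = 12.27 can reach the point.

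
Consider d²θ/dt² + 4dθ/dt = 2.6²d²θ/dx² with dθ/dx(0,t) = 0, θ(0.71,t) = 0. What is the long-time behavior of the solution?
As t → ∞, θ → 0. Damping (γ=4) dissipates energy; oscillations decay exponentially.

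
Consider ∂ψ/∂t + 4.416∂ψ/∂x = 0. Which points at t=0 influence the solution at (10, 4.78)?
A single point: x = -11.10848. The characteristic through (10, 4.78) is x - 4.416t = const, so x = 10 - 4.416·4.78 = -11.10848.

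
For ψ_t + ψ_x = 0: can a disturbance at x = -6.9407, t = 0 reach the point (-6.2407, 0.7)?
Yes. The characteristic through (-6.2407, 0.7) passes through x = -6.9407.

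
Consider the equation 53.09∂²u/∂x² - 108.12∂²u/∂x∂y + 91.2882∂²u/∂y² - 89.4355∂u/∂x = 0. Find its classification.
Elliptic. (A = 53.09, B = -108.12, C = 91.2882 gives B² - 4AC = -7696.027752.)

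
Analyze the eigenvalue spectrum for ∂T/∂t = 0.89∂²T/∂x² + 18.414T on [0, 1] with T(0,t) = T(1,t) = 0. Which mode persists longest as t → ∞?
Eigenvalues: λₙ = 0.89n²π²/1² - 18.414.
First three modes:
  n=1: λ₁ = 0.89π² - 18.414 ≈ -9.63
  n=2: λ₂ = 3.56π² - 18.414 ≈ 16.722
  n=3: λ₃ = 8.01π² - 18.414 ≈ 60.642
Since 0.89π² ≈ 8.784 < 18.414, λ₁ < 0.
The n=1 mode grows fastest (−λₙ is largest for n=1) → dominates.
Asymptotic: T ~ c₁ sin(πx/1) e^{9.63t} (exponential growth at rate −λ₁ ≈ 9.63).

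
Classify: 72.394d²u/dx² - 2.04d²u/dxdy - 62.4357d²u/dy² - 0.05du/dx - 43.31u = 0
Hyperbolic (discriminant = 18084.0418632).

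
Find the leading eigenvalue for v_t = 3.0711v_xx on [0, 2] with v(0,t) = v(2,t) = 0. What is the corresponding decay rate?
Eigenvalues: λₙ = 3.0711n²π²/2².
First three modes:
  n=1: λ₁ = 3.0711π²/2² ≈ 7.578
  n=2: λ₂ = 12.2844π²/2² ≈ 30.311 (4× faster decay)
  n=3: λ₃ = 27.6399π²/2² ≈ 68.199 (9× faster decay)
As t → ∞, higher modes decay exponentially faster. The n=1 mode dominates: v ~ c₁ sin(πx/2) e^{-λ₁t}.
Decay rate: λ₁ = 3.0711π²/2² ≈ 7.578.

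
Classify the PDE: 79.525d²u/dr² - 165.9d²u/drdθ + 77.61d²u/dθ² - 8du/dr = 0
A = 79.525, B = -165.9, C = 77.61. Discriminant B² - 4AC = 2835.069. Since 2835.069 > 0, hyperbolic.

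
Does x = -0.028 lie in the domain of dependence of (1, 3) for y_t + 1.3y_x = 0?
No. Only data at x = -2.9 affects (1, 3). Advection has one-way propagation along characteristics.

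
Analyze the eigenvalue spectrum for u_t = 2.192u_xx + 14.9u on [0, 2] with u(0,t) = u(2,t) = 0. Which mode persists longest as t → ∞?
Eigenvalues: λₙ = 2.192n²π²/2² - 14.9.
First three modes:
  n=1: λ₁ = 2.192π²/2² - 14.9 ≈ -9.491
  n=2: λ₂ = 8.768π²/2² - 14.9 ≈ 6.734
  n=3: λ₃ = 19.728π²/2² - 14.9 ≈ 33.777
Since 2.192π²/2² ≈ 5.409 < 14.9, λ₁ < 0.
The n=1 mode grows fastest (−λₙ is largest for n=1) → dominates.
Asymptotic: u ~ c₁ sin(πx/2) e^{9.491t} (exponential growth at rate −λ₁ ≈ 9.491).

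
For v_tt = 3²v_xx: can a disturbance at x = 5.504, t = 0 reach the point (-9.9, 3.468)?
No. The domain of dependence is [-20.304, 0.504], and 5.504 is outside this interval.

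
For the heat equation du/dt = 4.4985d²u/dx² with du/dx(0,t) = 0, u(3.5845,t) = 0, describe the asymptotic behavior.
u → 0. Heat escapes through the Dirichlet boundary.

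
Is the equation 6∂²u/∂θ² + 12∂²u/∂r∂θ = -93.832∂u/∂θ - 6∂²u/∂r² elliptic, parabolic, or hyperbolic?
Rewriting in standard form: 6∂²u/∂r² + 12∂²u/∂r∂θ + 6∂²u/∂θ² + 93.832∂u/∂θ = 0. Computing B² - 4AC with A = 6, B = 12, C = 6: discriminant = 0 (zero). Answer: parabolic.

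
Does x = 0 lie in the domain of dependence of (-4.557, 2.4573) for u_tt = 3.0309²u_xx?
Yes. The domain of dependence is [-12.00483057, 2.89083057], and 0 ∈ [-12.00483057, 2.89083057].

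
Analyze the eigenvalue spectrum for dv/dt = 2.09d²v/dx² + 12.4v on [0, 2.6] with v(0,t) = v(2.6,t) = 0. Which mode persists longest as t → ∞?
Eigenvalues: λₙ = 2.09n²π²/2.6² - 12.4.
First three modes:
  n=1: λ₁ = 2.09π²/2.6² - 12.4 ≈ -9.349
  n=2: λ₂ = 8.36π²/2.6² - 12.4 ≈ -0.194
  n=3: λ₃ = 18.81π²/2.6² - 12.4 ≈ 15.063
Since 2.09π²/2.6² ≈ 3.051 < 12.4, λ₁ < 0.
The n=1 mode grows fastest (−λₙ is largest for n=1) → dominates.
Asymptotic: v ~ c₁ sin(πx/2.6) e^{9.349t} (exponential growth at rate −λ₁ ≈ 9.349).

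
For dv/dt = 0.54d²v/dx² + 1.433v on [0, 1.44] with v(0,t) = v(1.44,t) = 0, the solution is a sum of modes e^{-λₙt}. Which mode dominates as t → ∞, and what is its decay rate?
Eigenvalues: λₙ = 0.54n²π²/1.44² - 1.433.
First three modes:
  n=1: λ₁ = 0.54π²/1.44² - 1.433 ≈ 1.137
  n=2: λ₂ = 2.16π²/1.44² - 1.433 ≈ 8.848
  n=3: λ₃ = 4.86π²/1.44² - 1.433 ≈ 21.699
Since 0.54π²/1.44² ≈ 2.57 > 1.433, all λₙ > 0.
The n=1 mode decays slowest → dominates as t → ∞.
Asymptotic: v ~ c₁ sin(πx/1.44) e^{-λ₁t} with decay rate λ₁ ≈ 1.137.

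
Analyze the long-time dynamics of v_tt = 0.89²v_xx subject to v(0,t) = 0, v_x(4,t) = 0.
Long-time behavior: v oscillates (no decay). Energy is conserved; the solution oscillates indefinitely as standing waves.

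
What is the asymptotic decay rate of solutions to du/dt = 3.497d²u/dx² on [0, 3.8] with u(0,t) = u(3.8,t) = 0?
Eigenvalues: λₙ = 3.497n²π²/3.8².
First three modes:
  n=1: λ₁ = 3.497π²/3.8² ≈ 2.39
  n=2: λ₂ = 13.988π²/3.8² ≈ 9.561 (4× faster decay)
  n=3: λ₃ = 31.473π²/3.8² ≈ 21.511 (9× faster decay)
As t → ∞, higher modes decay exponentially faster. The n=1 mode dominates: u ~ c₁ sin(πx/3.8) e^{-λ₁t}.
Decay rate: λ₁ = 3.497π²/3.8² ≈ 2.39.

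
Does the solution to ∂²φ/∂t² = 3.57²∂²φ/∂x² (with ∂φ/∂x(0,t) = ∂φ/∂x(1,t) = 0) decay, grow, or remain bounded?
φ oscillates about a mean that drifts linearly in t (generically unbounded; no decay). There is no damping, so the nonconstant modes persist as standing waves (energy conserved, no decay). But with Neumann conditions at both ends the constant mode has eigenvalue 0: the spatial mean M(t) of φ satisfies M'' = 0, so M(t) = M(0) + M'(0)·t. Unless the initial velocity has zero mean (∫φ_t(x,0)dx = 0), the solution grows linearly in t (unbounded, though not exponentially); if it does have zero mean, the solution stays bounded and simply oscillates.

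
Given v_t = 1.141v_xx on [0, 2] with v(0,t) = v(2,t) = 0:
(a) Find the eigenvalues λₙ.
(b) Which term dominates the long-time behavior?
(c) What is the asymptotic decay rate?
Eigenvalues: λₙ = 1.141n²π²/2².
First three modes:
  n=1: λ₁ = 1.141π²/2² ≈ 2.815
  n=2: λ₂ = 4.564π²/2² ≈ 11.261 (4× faster decay)
  n=3: λ₃ = 10.269π²/2² ≈ 25.338 (9× faster decay)
As t → ∞, higher modes decay exponentially faster. The n=1 mode dominates: v ~ c₁ sin(πx/2) e^{-λ₁t}.
Decay rate: λ₁ = 1.141π²/2² ≈ 2.815.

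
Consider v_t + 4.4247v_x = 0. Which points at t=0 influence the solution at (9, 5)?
A single point: x = -13.1235. The characteristic through (9, 5) is x - 4.4247t = const, so x = 9 - 4.4247·5 = -13.1235.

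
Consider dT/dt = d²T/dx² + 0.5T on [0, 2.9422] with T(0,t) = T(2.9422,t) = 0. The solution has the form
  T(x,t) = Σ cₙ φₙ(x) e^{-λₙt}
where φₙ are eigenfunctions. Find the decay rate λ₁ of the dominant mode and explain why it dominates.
Eigenvalues: λₙ = n²π²/2.9422² - 0.5.
First three modes:
  n=1: λ₁ = π²/2.9422² - 0.5 ≈ 0.64
  n=2: λ₂ = 4π²/2.9422² - 0.5 ≈ 4.061
  n=3: λ₃ = 9π²/2.9422² - 0.5 ≈ 9.761
Since π²/2.9422² ≈ 1.14 > 0.5, all λₙ > 0.
The n=1 mode decays slowest → dominates as t → ∞.
Asymptotic: T ~ c₁ sin(πx/2.9422) e^{-λ₁t} with decay rate λ₁ ≈ 0.64.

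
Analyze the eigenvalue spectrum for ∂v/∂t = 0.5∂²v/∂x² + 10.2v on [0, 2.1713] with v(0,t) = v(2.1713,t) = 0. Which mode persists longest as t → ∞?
Eigenvalues: λₙ = 0.5n²π²/2.1713² - 10.2.
First three modes:
  n=1: λ₁ = 0.5π²/2.1713² - 10.2 ≈ -9.153
  n=2: λ₂ = 2π²/2.1713² - 10.2 ≈ -6.013
  n=3: λ₃ = 4.5π²/2.1713² - 10.2 ≈ -0.78
Since 0.5π²/2.1713² ≈ 1.047 < 10.2, λ₁ < 0.
The n=1 mode grows fastest (−λₙ is largest for n=1) → dominates.
Asymptotic: v ~ c₁ sin(πx/2.1713) e^{9.153t} (exponential growth at rate −λ₁ ≈ 9.153).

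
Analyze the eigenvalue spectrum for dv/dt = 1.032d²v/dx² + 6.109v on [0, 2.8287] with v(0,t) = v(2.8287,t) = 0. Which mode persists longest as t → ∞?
Eigenvalues: λₙ = 1.032n²π²/2.8287² - 6.109.
First three modes:
  n=1: λ₁ = 1.032π²/2.8287² - 6.109 ≈ -4.836
  n=2: λ₂ = 4.128π²/2.8287² - 6.109 ≈ -1.017
  n=3: λ₃ = 9.288π²/2.8287² - 6.109 ≈ 5.347
Since 1.032π²/2.8287² ≈ 1.273 < 6.109, λ₁ < 0.
The n=1 mode grows fastest (−λₙ is largest for n=1) → dominates.
Asymptotic: v ~ c₁ sin(πx/2.8287) e^{4.836t} (exponential growth at rate −λ₁ ≈ 4.836).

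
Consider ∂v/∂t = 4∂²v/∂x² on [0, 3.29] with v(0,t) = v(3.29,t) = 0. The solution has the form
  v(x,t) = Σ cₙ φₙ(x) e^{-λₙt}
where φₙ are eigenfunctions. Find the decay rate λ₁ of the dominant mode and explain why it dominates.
Eigenvalues: λₙ = 4n²π²/3.29².
First three modes:
  n=1: λ₁ = 4π²/3.29² ≈ 3.647
  n=2: λ₂ = 16π²/3.29² ≈ 14.589 (4× faster decay)
  n=3: λ₃ = 36π²/3.29² ≈ 32.825 (9× faster decay)
As t → ∞, higher modes decay exponentially faster. The n=1 mode dominates: v ~ c₁ sin(πx/3.29) e^{-λ₁t}.
Decay rate: λ₁ = 4π²/3.29² ≈ 3.647.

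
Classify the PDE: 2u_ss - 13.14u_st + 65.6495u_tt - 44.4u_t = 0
A = 2, B = -13.14, C = 65.6495. Discriminant B² - 4AC = -352.5364. Since -352.5364 < 0, elliptic.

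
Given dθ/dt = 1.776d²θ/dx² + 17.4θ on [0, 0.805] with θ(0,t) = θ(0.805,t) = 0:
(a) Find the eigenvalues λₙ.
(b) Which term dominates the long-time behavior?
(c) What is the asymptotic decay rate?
Eigenvalues: λₙ = 1.776n²π²/0.805² - 17.4.
First three modes:
  n=1: λ₁ = 1.776π²/0.805² - 17.4 ≈ 9.649
  n=2: λ₂ = 7.104π²/0.805² - 17.4 ≈ 90.796
  n=3: λ₃ = 15.984π²/0.805² - 17.4 ≈ 226.041
Since 1.776π²/0.805² ≈ 27.049 > 17.4, all λₙ > 0.
The n=1 mode decays slowest → dominates as t → ∞.
Asymptotic: θ ~ c₁ sin(πx/0.805) e^{-λ₁t} with decay rate λ₁ ≈ 9.649.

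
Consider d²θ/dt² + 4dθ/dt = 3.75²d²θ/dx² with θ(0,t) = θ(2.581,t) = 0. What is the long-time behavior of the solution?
As t → ∞, θ → 0. Damping (γ=4) dissipates energy; oscillations decay exponentially.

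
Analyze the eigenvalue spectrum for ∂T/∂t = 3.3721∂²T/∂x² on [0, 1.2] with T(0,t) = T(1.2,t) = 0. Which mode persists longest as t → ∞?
Eigenvalues: λₙ = 3.3721n²π²/1.2².
First three modes:
  n=1: λ₁ = 3.3721π²/1.2² ≈ 23.112
  n=2: λ₂ = 13.4884π²/1.2² ≈ 92.448 (4× faster decay)
  n=3: λ₃ = 30.3489π²/1.2² ≈ 208.008 (9× faster decay)
As t → ∞, higher modes decay exponentially faster. The n=1 mode dominates: T ~ c₁ sin(πx/1.2) e^{-λ₁t}.
Decay rate: λ₁ = 3.3721π²/1.2² ≈ 23.112.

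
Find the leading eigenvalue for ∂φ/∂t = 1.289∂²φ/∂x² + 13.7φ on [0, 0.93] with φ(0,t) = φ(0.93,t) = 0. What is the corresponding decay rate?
Eigenvalues: λₙ = 1.289n²π²/0.93² - 13.7.
First three modes:
  n=1: λ₁ = 1.289π²/0.93² - 13.7 ≈ 1.009
  n=2: λ₂ = 5.156π²/0.93² - 13.7 ≈ 45.136
  n=3: λ₃ = 11.601π²/0.93² - 13.7 ≈ 118.682
Since 1.289π²/0.93² ≈ 14.709 > 13.7, all λₙ > 0.
The n=1 mode decays slowest → dominates as t → ∞.
Asymptotic: φ ~ c₁ sin(πx/0.93) e^{-λ₁t} with decay rate λ₁ ≈ 1.009.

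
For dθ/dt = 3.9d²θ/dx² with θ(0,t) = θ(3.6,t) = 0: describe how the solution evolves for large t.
θ → 0. Heat diffuses out through both boundaries.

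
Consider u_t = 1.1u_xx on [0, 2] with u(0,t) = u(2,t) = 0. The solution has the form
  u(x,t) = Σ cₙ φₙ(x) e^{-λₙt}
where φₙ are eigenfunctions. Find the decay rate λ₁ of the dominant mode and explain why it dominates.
Eigenvalues: λₙ = 1.1n²π²/2².
First three modes:
  n=1: λ₁ = 1.1π²/2² ≈ 2.714
  n=2: λ₂ = 4.4π²/2² ≈ 10.857 (4× faster decay)
  n=3: λ₃ = 9.9π²/2² ≈ 24.427 (9× faster decay)
As t → ∞, higher modes decay exponentially faster. The n=1 mode dominates: u ~ c₁ sin(πx/2) e^{-λ₁t}.
Decay rate: λ₁ = 1.1π²/2² ≈ 2.714.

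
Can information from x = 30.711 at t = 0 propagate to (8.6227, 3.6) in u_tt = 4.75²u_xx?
No. The domain of dependence is [-8.4773, 25.7227], and 30.711 is outside this interval.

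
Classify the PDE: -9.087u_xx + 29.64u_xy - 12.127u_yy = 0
A = -9.087, B = 29.64, C = -12.127. Discriminant B² - 4AC = 437.737404. Since 437.737404 > 0, hyperbolic.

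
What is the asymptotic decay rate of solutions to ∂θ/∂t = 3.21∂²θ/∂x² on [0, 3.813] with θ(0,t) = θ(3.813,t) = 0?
Eigenvalues: λₙ = 3.21n²π²/3.813².
First three modes:
  n=1: λ₁ = 3.21π²/3.813² ≈ 2.179
  n=2: λ₂ = 12.84π²/3.813² ≈ 8.716 (4× faster decay)
  n=3: λ₃ = 28.89π²/3.813² ≈ 19.612 (9× faster decay)
As t → ∞, higher modes decay exponentially faster. The n=1 mode dominates: θ ~ c₁ sin(πx/3.813) e^{-λ₁t}.
Decay rate: λ₁ = 3.21π²/3.813² ≈ 2.179.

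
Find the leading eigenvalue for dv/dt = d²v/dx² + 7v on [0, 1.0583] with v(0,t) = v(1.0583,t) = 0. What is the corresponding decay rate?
Eigenvalues: λₙ = n²π²/1.0583² - 7.
First three modes:
  n=1: λ₁ = π²/1.0583² - 7 ≈ 1.812
  n=2: λ₂ = 4π²/1.0583² - 7 ≈ 28.249
  n=3: λ₃ = 9π²/1.0583² - 7 ≈ 72.309
Since π²/1.0583² ≈ 8.812 > 7, all λₙ > 0.
The n=1 mode decays slowest → dominates as t → ∞.
Asymptotic: v ~ c₁ sin(πx/1.0583) e^{-λ₁t} with decay rate λ₁ ≈ 1.812.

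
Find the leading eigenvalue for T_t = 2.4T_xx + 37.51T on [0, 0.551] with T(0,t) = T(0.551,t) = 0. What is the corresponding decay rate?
Eigenvalues: λₙ = 2.4n²π²/0.551² - 37.51.
First three modes:
  n=1: λ₁ = 2.4π²/0.551² - 37.51 ≈ 40.51
  n=2: λ₂ = 9.6π²/0.551² - 37.51 ≈ 274.571
  n=3: λ₃ = 21.6π²/0.551² - 37.51 ≈ 664.673
Since 2.4π²/0.551² ≈ 78.02 > 37.51, all λₙ > 0.
The n=1 mode decays slowest → dominates as t → ∞.
Asymptotic: T ~ c₁ sin(πx/0.551) e^{-λ₁t} with decay rate λ₁ ≈ 40.51.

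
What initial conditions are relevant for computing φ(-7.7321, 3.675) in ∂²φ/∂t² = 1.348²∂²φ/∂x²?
Domain of dependence: [-12.686, -2.7782]. Signals travel at speed 1.348, so data within |x - -7.7321| ≤ 1.348·3.675 = 4.9539 can reach the point.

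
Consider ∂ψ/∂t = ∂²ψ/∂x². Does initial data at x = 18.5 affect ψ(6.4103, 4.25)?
Yes, for any finite x. The heat equation has infinite propagation speed, so all initial data affects all points at any t > 0.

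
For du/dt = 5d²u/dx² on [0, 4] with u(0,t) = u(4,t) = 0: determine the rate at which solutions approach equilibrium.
Eigenvalues: λₙ = 5n²π²/4².
First three modes:
  n=1: λ₁ = 5π²/4² ≈ 3.084
  n=2: λ₂ = 20π²/4² ≈ 12.337 (4× faster decay)
  n=3: λ₃ = 45π²/4² ≈ 27.758 (9× faster decay)
As t → ∞, higher modes decay exponentially faster. The n=1 mode dominates: u ~ c₁ sin(πx/4) e^{-λ₁t}.
Decay rate: λ₁ = 5π²/4² ≈ 3.084.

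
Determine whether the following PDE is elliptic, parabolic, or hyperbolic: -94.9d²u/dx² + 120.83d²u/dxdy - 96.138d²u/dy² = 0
Coefficients: A = -94.9, B = 120.83, C = -96.138. B² - 4AC = -21894.0959, which is negative, so the equation is elliptic.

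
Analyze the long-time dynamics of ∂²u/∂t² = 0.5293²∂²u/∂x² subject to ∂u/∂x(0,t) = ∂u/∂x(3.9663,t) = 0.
Long-time behavior: u oscillates about a mean that drifts linearly in t (generically unbounded; no decay). There is no damping, so the nonconstant modes persist as standing waves (energy conserved, no decay). But with Neumann conditions at both ends the constant mode has eigenvalue 0: the spatial mean M(t) of u satisfies M'' = 0, so M(t) = M(0) + M'(0)·t. Unless the initial velocity has zero mean (∫u_t(x,0)dx = 0), the solution grows linearly in t (unbounded, though not exponentially); if it does have zero mean, the solution stays bounded and simply oscillates.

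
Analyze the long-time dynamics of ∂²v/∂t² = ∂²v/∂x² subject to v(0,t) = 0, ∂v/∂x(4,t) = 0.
Long-time behavior: v oscillates (no decay). Energy is conserved; the solution oscillates indefinitely as standing waves.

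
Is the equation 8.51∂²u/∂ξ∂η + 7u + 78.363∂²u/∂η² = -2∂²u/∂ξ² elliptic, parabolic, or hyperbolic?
Rewriting in standard form: 2∂²u/∂ξ² + 8.51∂²u/∂ξ∂η + 78.363∂²u/∂η² + 7u = 0. Computing B² - 4AC with A = 2, B = 8.51, C = 78.363: discriminant = -554.4839 (negative). Answer: elliptic.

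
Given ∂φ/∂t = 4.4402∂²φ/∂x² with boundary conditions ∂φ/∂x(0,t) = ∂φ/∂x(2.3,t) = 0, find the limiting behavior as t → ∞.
φ → constant (steady state). Heat is conserved (no flux at boundaries); solution approaches the spatial average.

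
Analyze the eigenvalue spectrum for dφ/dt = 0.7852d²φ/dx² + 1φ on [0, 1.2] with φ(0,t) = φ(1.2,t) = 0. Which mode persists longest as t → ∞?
Eigenvalues: λₙ = 0.7852n²π²/1.2² - 1.
First three modes:
  n=1: λ₁ = 0.7852π²/1.2² - 1 ≈ 4.382
  n=2: λ₂ = 3.1408π²/1.2² - 1 ≈ 20.527
  n=3: λ₃ = 7.0668π²/1.2² - 1 ≈ 47.435
Since 0.7852π²/1.2² ≈ 5.382 > 1, all λₙ > 0.
The n=1 mode decays slowest → dominates as t → ∞.
Asymptotic: φ ~ c₁ sin(πx/1.2) e^{-λ₁t} with decay rate λ₁ ≈ 4.382.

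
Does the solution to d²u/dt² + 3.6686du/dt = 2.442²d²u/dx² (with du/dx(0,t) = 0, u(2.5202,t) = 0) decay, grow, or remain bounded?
u → 0. Damping (γ=3.6686) dissipates energy; oscillations decay exponentially.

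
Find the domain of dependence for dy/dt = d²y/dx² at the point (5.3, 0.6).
The entire real line. The heat equation has infinite propagation speed: any initial disturbance instantly affects all points (though exponentially small far away).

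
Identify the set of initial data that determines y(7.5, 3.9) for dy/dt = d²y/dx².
The entire real line. The heat equation has infinite propagation speed: any initial disturbance instantly affects all points (though exponentially small far away).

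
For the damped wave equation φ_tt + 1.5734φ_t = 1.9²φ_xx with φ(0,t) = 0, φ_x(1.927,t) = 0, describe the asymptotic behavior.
φ → 0. Damping (γ=1.5734) dissipates energy; oscillations decay exponentially.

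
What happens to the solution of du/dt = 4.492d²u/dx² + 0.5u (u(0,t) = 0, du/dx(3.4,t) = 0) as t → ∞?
u → 0. Diffusion dominates reaction (r=0.5 < κπ²/(4L²)≈0.96); solution decays.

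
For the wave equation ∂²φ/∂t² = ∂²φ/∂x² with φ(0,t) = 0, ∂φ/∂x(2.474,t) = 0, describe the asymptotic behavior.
φ oscillates (no decay). Energy is conserved; the solution oscillates indefinitely as standing waves.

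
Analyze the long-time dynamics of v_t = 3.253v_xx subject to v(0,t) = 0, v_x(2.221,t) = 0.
Long-time behavior: v → 0. Heat escapes through the Dirichlet boundary.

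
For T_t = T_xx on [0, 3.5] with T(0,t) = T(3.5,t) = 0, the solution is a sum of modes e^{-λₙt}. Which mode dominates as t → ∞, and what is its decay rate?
Eigenvalues: λₙ = n²π²/3.5².
First three modes:
  n=1: λ₁ = π²/3.5² ≈ 0.806
  n=2: λ₂ = 4π²/3.5² ≈ 3.223 (4× faster decay)
  n=3: λ₃ = 9π²/3.5² ≈ 7.251 (9× faster decay)
As t → ∞, higher modes decay exponentially faster. The n=1 mode dominates: T ~ c₁ sin(πx/3.5) e^{-λ₁t}.
Decay rate: λ₁ = π²/3.5² ≈ 0.806.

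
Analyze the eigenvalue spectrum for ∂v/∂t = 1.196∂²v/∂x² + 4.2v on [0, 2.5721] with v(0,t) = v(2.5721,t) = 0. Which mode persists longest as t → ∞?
Eigenvalues: λₙ = 1.196n²π²/2.5721² - 4.2.
First three modes:
  n=1: λ₁ = 1.196π²/2.5721² - 4.2 ≈ -2.416
  n=2: λ₂ = 4.784π²/2.5721² - 4.2 ≈ 2.937
  n=3: λ₃ = 10.764π²/2.5721² - 4.2 ≈ 11.858
Since 1.196π²/2.5721² ≈ 1.784 < 4.2, λ₁ < 0.
The n=1 mode grows fastest (−λₙ is largest for n=1) → dominates.
Asymptotic: v ~ c₁ sin(πx/2.5721) e^{2.416t} (exponential growth at rate −λ₁ ≈ 2.416).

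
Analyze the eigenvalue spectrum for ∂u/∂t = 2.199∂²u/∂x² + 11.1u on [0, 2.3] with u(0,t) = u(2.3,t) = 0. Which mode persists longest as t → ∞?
Eigenvalues: λₙ = 2.199n²π²/2.3² - 11.1.
First three modes:
  n=1: λ₁ = 2.199π²/2.3² - 11.1 ≈ -6.997
  n=2: λ₂ = 8.796π²/2.3² - 11.1 ≈ 5.311
  n=3: λ₃ = 19.791π²/2.3² - 11.1 ≈ 25.824
Since 2.199π²/2.3² ≈ 4.103 < 11.1, λ₁ < 0.
The n=1 mode grows fastest (−λₙ is largest for n=1) → dominates.
Asymptotic: u ~ c₁ sin(πx/2.3) e^{6.997t} (exponential growth at rate −λ₁ ≈ 6.997).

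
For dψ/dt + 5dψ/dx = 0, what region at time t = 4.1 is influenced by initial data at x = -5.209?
At x = 15.291. The characteristic carries data from (-5.209, 0) to (15.291, 4.1).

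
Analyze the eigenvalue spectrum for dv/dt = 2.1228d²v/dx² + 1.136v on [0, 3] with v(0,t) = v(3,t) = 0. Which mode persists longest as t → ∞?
Eigenvalues: λₙ = 2.1228n²π²/3² - 1.136.
First three modes:
  n=1: λ₁ = 2.1228π²/3² - 1.136 ≈ 1.192
  n=2: λ₂ = 8.4912π²/3² - 1.136 ≈ 8.176
  n=3: λ₃ = 19.1052π²/3² - 1.136 ≈ 19.815
Since 2.1228π²/3² ≈ 2.328 > 1.136, all λₙ > 0.
The n=1 mode decays slowest → dominates as t → ∞.
Asymptotic: v ~ c₁ sin(πx/3) e^{-λ₁t} with decay rate λ₁ ≈ 1.192.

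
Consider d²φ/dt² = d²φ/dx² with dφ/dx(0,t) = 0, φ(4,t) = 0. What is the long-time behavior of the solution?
As t → ∞, φ oscillates (no decay). Energy is conserved; the solution oscillates indefinitely as standing waves.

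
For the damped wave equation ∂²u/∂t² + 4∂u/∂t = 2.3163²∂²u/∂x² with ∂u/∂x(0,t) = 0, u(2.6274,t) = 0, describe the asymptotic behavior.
u → 0. Damping (γ=4) dissipates energy; oscillations decay exponentially.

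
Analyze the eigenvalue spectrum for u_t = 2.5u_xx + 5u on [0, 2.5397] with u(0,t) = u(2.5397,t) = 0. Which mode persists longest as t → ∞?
Eigenvalues: λₙ = 2.5n²π²/2.5397² - 5.
First three modes:
  n=1: λ₁ = 2.5π²/2.5397² - 5 ≈ -1.175
  n=2: λ₂ = 10π²/2.5397² - 5 ≈ 10.302
  n=3: λ₃ = 22.5π²/2.5397² - 5 ≈ 29.428
Since 2.5π²/2.5397² ≈ 3.825 < 5, λ₁ < 0.
The n=1 mode grows fastest (−λₙ is largest for n=1) → dominates.
Asymptotic: u ~ c₁ sin(πx/2.5397) e^{1.175t} (exponential growth at rate −λ₁ ≈ 1.175).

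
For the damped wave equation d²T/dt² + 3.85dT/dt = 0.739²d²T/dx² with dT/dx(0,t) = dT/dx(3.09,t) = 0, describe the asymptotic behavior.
T → constant (steady state). Damping (γ=3.85) dissipates the nonconstant modes; with Neumann BCs the spatial average obeys M''+γM'=0 and tends to a finite limit.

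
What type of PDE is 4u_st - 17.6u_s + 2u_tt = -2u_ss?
Rewriting in standard form: 2u_ss + 4u_st + 2u_tt - 17.6u_s = 0. With A = 2, B = 4, C = 2, the discriminant is 0. This is a parabolic PDE.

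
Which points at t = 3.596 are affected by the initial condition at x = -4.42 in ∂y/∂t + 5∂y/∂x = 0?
At x = 13.56. The characteristic carries data from (-4.42, 0) to (13.56, 3.596).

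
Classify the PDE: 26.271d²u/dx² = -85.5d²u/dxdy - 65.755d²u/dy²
Rewriting in standard form: 26.271d²u/dx² + 85.5d²u/dxdy + 65.755d²u/dy² = 0. A = 26.271, B = 85.5, C = 65.755. Discriminant B² - 4AC = 400.45158. Since 400.45158 > 0, hyperbolic.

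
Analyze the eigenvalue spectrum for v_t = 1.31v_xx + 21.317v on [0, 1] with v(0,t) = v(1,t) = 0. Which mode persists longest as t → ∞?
Eigenvalues: λₙ = 1.31n²π²/1² - 21.317.
First three modes:
  n=1: λ₁ = 1.31π² - 21.317 ≈ -8.388
  n=2: λ₂ = 5.24π² - 21.317 ≈ 30.4
  n=3: λ₃ = 11.79π² - 21.317 ≈ 95.046
Since 1.31π² ≈ 12.929 < 21.317, λ₁ < 0.
The n=1 mode grows fastest (−λₙ is largest for n=1) → dominates.
Asymptotic: v ~ c₁ sin(πx/1) e^{8.388t} (exponential growth at rate −λ₁ ≈ 8.388).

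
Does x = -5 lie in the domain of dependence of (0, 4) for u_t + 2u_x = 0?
No. Only data at x = -8 affects (0, 4). Advection has one-way propagation along characteristics.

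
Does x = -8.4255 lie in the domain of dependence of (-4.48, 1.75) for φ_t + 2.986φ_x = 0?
No. Only data at x = -9.7055 affects (-4.48, 1.75). Advection has one-way propagation along characteristics.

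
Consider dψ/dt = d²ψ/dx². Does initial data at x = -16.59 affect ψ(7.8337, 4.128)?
Yes, for any finite x. The heat equation has infinite propagation speed, so all initial data affects all points at any t > 0.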